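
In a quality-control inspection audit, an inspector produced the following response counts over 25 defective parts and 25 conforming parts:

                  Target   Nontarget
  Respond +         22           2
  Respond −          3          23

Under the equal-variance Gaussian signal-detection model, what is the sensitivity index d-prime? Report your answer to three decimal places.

d-prime = 2.580

H = 22/25 = 0.8800
FA = 2/25 = 0.0800
Φ⁻¹(H) = Φ⁻¹(0.8800) = 1.1750
Φ⁻¹(FA) = Φ⁻¹(0.0800) = -1.4051
d' = z(H) − z(FA) = 1.1750 − (-1.4051) = 2.5801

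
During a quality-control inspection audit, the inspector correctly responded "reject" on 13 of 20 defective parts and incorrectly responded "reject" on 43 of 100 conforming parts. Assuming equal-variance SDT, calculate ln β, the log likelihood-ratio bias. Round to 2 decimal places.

H = 13/20 = 0.6500
FA = 43/100 = 0.4300
z(H) = 0.385
z(FA) = -0.176
ln β = −½·[z(H)² − z(FA)²] = −0.5 × (0.148 − 0.031) = -0.0585

ln β = -0.06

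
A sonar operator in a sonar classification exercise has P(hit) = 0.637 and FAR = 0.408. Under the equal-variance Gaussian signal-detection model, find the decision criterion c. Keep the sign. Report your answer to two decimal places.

z(0.637) = 0.3505, z(0.408) = -0.2327
c = −½·[z(H) + z(FA)] = −0.5 × (0.3505 + (-0.2327)) = -0.0589
c < 0: the sonar operator has a liberal response bias.

c = -0.06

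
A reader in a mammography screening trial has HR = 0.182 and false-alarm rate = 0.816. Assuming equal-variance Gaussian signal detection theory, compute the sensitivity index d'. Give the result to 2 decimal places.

d' = -1.81

z(0.182) = -0.908, z(0.816) = 0.900
d' = z(H) − z(FA) = -0.908 − 0.900 = -1.808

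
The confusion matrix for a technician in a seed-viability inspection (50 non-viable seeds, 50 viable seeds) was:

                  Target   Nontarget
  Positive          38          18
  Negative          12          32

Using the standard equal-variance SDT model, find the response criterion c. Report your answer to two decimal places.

c = -0.17

H = 38/50 = 0.7600
FA = 18/50 = 0.3600
z(0.7600) = 0.7063, z(0.3600) = -0.3585
c = −½·[z(H) + z(FA)] = −0.5 × (0.7063 + (-0.3585)) = -0.1739
c < 0: the technician has a liberal response bias.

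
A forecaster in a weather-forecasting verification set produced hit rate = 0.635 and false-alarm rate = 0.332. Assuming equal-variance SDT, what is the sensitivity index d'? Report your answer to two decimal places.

d' = 0.78

z(H) = 0.3451
z(FA) = -0.4344
d' = z(H) − z(FA) = 0.3451 − (-0.4344) = 0.7795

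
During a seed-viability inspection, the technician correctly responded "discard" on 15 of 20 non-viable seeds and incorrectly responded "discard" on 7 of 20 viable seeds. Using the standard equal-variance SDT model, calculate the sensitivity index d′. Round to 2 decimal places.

d′ = 1.06

H = 15/20 = 0.7500
FA = 7/20 = 0.3500
z(0.7500) = 0.6745, z(0.3500) = -0.3853
d' = z(H) − z(FA) = 0.6745 − (-0.3853) = 1.0598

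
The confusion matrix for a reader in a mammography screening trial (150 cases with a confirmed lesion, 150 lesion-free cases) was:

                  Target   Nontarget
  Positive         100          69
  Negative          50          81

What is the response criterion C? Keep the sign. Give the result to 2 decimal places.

C = -0.17

H = 100/150 = 0.6667
FA = 69/150 = 0.4600
z(H) = 0.431
z(FA) = -0.100
c = −½·[z(H) + z(FA)] = −0.5 × (0.431 + (-0.100)) = -0.1655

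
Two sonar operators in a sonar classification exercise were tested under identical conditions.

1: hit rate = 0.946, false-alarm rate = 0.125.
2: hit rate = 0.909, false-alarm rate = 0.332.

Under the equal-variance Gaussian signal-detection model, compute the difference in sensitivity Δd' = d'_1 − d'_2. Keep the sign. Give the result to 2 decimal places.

Δd' = 0.99

1: z(0.946) = 1.607, z(0.125) = -1.150, d' = 2.757
2: z(0.909) = 1.335, z(0.332) = -0.434, d' = 1.769
Δd' = d'_1 − d'_2 = 2.757 − 1.769 = 0.988
1 has the higher sensitivity.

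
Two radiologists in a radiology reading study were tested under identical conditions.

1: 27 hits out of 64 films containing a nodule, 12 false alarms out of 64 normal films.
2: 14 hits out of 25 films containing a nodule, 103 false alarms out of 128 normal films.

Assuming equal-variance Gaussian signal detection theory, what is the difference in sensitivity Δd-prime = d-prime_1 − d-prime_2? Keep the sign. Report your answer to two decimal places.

1: z(0.4219) = -0.197, z(0.1875) = -0.887, d' = 0.690
2: z(0.5600) = 0.151, z(0.8047) = 0.859, d' = -0.708
Δd' = d'_1 − d'_2 = 0.690 − (-0.708) = 1.398
1 has the higher sensitivity.

Δd-prime = 1.40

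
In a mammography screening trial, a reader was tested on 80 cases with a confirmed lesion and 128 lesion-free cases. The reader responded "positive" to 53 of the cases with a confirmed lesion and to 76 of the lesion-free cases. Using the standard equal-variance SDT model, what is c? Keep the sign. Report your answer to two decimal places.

H = 53/80 = 0.6625
FA = 76/128 = 0.5938
Φ⁻¹(H) = Φ⁻¹(0.6625) = 0.4193
Φ⁻¹(FA) = Φ⁻¹(0.5938) = 0.2373
c = −½·[z(H) + z(FA)] = −0.5 × (0.4193 + 0.2373) = -0.3283
c < 0: the reader has a liberal response bias.

c = -0.33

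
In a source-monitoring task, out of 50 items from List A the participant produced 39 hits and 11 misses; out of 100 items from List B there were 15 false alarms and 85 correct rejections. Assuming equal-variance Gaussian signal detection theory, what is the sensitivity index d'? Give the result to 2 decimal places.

d' = 1.81

H = 39/50 = 0.7800
FA = 15/100 = 0.1500
Φ⁻¹(H) = Φ⁻¹(0.7800) = 0.772
Φ⁻¹(FA) = Φ⁻¹(0.1500) = -1.036
d' = z(H) − z(FA) = 0.772 − (-1.036) = 1.808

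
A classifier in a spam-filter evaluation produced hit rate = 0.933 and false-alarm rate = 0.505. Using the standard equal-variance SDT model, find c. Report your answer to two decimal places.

c = -0.76

z(H) = z(0.933) = 1.499
z(FA) = z(0.505) = 0.013
c = −½·[z(H) + z(FA)] = −0.5 × (1.499 + 0.013) = -0.756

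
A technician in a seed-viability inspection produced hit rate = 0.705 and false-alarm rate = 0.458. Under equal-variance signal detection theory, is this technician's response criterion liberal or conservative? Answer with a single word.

z(H) = 0.539, z(FA) = -0.105
c = −½·(z(H) + z(FA)) = -0.217
c < 0 → liberal criterion (biased toward responding “yes”).

liberal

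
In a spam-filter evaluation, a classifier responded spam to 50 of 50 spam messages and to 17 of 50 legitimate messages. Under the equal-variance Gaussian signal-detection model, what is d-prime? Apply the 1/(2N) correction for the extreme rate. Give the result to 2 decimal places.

The hit rate is 50/50 = 1, so apply the 1/(2N) correction: H → 1 − 1/(2·50) = 0.99000.
z(H) = z(0.99000) = 2.326
z(FA) = z(0.34000) = -0.412
d' = 2.326 − (-0.412) = 2.738

d-prime = 2.74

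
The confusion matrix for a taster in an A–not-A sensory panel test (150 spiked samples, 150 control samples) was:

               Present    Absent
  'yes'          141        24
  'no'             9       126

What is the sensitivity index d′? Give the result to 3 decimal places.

d′ = 2.549

H = 141/150 = 0.9400
FA = 24/150 = 0.1600
z(H) = 1.5548
z(FA) = -0.9945
d' = z(H) − z(FA) = 1.5548 − (-0.9945) = 2.5493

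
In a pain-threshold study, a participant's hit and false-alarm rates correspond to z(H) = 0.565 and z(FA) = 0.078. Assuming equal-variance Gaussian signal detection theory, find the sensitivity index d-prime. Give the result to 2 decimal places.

d' = z(H) − z(FA) = 0.565 − 0.078 = 0.487

d-prime = 0.49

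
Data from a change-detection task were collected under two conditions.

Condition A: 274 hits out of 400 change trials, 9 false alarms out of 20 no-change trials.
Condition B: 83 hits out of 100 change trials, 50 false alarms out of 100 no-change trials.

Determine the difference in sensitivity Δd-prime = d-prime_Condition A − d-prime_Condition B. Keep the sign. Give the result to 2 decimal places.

Condition A: z(0.6850) = 0.482, z(0.4500) = -0.126, d' = 0.608
Condition B: z(0.8300) = 0.954, z(0.5000) = 0.000, d' = 0.954
Δd' = d'_Condition A − d'_Condition B = 0.608 − 0.954 = -0.346
Condition B has the higher sensitivity.

Δd-prime = -0.35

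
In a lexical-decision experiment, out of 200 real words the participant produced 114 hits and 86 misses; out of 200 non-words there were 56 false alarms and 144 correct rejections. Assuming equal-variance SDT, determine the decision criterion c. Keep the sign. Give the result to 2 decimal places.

c = 0.20

H = 114/200 = 0.5700
FA = 56/200 = 0.2800
z(H) = z(0.5700) = 0.176
z(FA) = z(0.2800) = -0.583
c = −½·[z(H) + z(FA)] = −0.5 × (0.176 + (-0.583)) = 0.2035
c > 0: the participant has a conservative response bias.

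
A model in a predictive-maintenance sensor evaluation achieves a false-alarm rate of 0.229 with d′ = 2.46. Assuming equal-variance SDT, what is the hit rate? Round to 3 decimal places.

z(false-alarm rate) = z(0.229) = -0.7421
z(H) = z(FA) + d' = -0.7421 + 2.46 = 1.7179
hit rate = Φ(1.7179) = 0.9571

hit rate = 0.957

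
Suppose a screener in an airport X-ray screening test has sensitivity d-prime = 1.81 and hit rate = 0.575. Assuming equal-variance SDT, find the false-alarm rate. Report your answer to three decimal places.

z(hit rate) = z(0.575) = 0.1891
z(FA) = z(H) − d' = 0.1891 − 1.81 = -1.6209
false-alarm rate = Φ(-1.6209) = 0.0525

false-alarm rate = 0.053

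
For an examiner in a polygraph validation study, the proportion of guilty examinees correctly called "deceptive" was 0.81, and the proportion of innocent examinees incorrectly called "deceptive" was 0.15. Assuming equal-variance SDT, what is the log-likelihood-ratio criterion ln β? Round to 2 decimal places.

z(H) = 0.878
z(FA) = -1.036
ln β = −½·[z(H)² − z(FA)²] = −0.5 × (0.771 − 1.073) = 0.151

ln β = 0.15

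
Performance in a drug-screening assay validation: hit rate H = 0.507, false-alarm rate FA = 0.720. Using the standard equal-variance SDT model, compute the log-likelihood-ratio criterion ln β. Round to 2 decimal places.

z(H) = 0.018
z(FA) = 0.583
ln β = −½·[z(H)² − z(FA)²] = −0.5 × (0.000 − 0.340) = 0.170

ln β = 0.17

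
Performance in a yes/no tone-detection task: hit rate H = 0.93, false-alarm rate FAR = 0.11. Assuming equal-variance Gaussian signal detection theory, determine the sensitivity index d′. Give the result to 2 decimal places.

z(H) = z(0.93) = 1.476
z(FA) = z(0.11) = -1.227
d' = z(H) − z(FA) = 1.476 − (-1.227) = 2.703

d′ = 2.70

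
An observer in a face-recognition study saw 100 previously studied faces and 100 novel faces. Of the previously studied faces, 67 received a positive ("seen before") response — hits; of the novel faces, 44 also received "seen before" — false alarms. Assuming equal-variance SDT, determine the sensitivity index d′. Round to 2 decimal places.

H = 67/100 = 0.6700
FA = 44/100 = 0.4400
z(H) = z(0.6700) = 0.440
z(FA) = z(0.4400) = -0.151
d' = z(H) − z(FA) = 0.440 − (-0.151) = 0.591

d′ = 0.59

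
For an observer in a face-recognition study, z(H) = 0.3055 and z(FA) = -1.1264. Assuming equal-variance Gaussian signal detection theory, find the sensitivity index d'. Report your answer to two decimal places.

d' = z(H) − z(FA) = 0.3055 − (-1.1264) = 1.4319

d' = 1.43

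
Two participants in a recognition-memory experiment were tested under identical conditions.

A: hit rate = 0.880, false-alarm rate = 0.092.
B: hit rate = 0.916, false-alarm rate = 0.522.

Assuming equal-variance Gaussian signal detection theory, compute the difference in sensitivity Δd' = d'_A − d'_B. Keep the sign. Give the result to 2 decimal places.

A: z(0.880) = 1.175, z(0.092) = -1.329, d' = 2.504
B: z(0.916) = 1.379, z(0.522) = 0.055, d' = 1.324
Δd' = d'_A − d'_B = 2.504 − 1.324 = 1.180
A has the higher sensitivity.

Δd' = 1.18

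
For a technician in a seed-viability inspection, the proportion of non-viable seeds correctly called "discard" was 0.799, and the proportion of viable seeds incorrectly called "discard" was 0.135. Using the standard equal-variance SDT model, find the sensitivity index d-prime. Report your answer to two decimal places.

Φ⁻¹(H) = Φ⁻¹(0.799) = 0.838
Φ⁻¹(FA) = Φ⁻¹(0.135) = -1.103
d' = z(H) − z(FA) = 0.838 − (-1.103) = 1.941

d-prime = 1.94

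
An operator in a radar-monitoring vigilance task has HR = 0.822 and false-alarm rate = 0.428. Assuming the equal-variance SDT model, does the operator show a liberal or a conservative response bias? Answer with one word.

z(H) = 0.923, z(FA) = -0.181
c = −½·(z(H) + z(FA)) = -0.371
c < 0 → liberal criterion (biased toward responding “yes”).

liberal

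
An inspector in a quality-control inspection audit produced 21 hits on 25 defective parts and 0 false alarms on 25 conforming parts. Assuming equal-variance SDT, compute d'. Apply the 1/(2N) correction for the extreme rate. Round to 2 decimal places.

d' = 3.05

The false-alarm rate is 0/25 = 0, so apply the 1/(2N) correction: FA → 1/(2·25) = 0.02000.
z(H) = z(0.84000) = 0.994
z(FA) = z(0.02000) = -2.054
d' = 0.994 − (-2.054) = 3.048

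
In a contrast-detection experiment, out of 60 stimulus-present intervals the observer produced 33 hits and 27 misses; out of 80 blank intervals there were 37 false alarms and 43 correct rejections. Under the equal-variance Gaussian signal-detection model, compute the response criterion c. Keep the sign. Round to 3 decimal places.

H = 33/60 = 0.5500
FA = 37/80 = 0.4625
z(H) = z(0.5500) = 0.1257
z(FA) = z(0.4625) = -0.0941
c = −½·[z(H) + z(FA)] = −0.5 × (0.1257 + (-0.0941)) = -0.0158
c < 0: the observer has a liberal response bias.

c = -0.016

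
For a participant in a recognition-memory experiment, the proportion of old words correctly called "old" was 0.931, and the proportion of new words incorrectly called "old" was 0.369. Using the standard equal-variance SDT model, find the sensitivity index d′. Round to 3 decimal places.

z(0.931) = 1.4833, z(0.369) = -0.3345
d' = z(H) − z(FA) = 1.4833 − (-0.3345) = 1.8178

d′ = 1.818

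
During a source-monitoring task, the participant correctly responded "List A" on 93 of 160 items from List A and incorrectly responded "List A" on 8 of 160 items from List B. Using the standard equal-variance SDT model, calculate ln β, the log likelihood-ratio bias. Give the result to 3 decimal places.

H = 93/160 = 0.5813
FA = 8/160 = 0.0500
Φ⁻¹(H) = 0.2052
Φ⁻¹(FA) = -1.6449
ln β = −½·[z(H)² − z(FA)²] = −0.5 × (0.0421 − 2.7057) = 1.3318

ln β = 1.332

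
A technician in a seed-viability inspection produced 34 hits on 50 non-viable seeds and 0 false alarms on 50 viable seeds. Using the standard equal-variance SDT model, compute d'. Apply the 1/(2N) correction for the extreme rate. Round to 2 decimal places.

The false-alarm rate is 0/50 = 0, so apply the 1/(2N) correction: FA → 1/(2·50) = 0.01000.
z(H) = z(0.68000) = 0.468
z(FA) = z(0.01000) = -2.326
d' = 0.468 − (-2.326) = 2.794

d' = 2.79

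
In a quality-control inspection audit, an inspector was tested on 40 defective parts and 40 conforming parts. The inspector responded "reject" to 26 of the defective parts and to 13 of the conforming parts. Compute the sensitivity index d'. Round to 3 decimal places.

H = 26/40 = 0.6500
FA = 13/40 = 0.3250
z(H) = 0.3853
z(FA) = -0.4538
d' = z(H) − z(FA) = 0.3853 − (-0.4538) = 0.8391

d' = 0.839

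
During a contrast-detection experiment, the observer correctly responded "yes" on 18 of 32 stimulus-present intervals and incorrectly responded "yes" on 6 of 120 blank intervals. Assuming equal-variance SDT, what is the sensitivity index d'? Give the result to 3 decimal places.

d' = 1.802

H = 18/32 = 0.5625
FA = 6/120 = 0.0500
z(0.5625) = 0.1573, z(0.0500) = -1.6449
d' = z(H) − z(FA) = 0.1573 − (-1.6449) = 1.8022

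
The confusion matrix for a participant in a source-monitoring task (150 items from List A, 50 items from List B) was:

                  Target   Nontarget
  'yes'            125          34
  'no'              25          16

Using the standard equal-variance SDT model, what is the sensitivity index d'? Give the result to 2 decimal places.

H = 125/150 = 0.8333
FA = 34/50 = 0.6800
Φ⁻¹(H) = 0.967
Φ⁻¹(FA) = 0.468
d' = z(H) − z(FA) = 0.967 − 0.468 = 0.499

d' = 0.50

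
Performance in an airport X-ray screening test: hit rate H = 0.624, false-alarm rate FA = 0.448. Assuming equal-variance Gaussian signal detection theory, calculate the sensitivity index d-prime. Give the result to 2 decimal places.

d-prime = 0.45

z(H) = z(0.624) = 0.3160
z(FA) = z(0.448) = -0.1307
d' = z(H) − z(FA) = 0.3160 − (-0.1307) = 0.4467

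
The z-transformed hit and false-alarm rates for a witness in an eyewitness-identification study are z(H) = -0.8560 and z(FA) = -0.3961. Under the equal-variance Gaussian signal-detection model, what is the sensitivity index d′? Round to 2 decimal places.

d′ = -0.46

d' = z(H) − z(FA) = -0.8560 − (-0.3961) = -0.4599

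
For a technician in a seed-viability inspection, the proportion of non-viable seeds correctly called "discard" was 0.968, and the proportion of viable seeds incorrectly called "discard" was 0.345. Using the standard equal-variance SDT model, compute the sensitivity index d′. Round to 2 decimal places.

z(H) = 1.8522
z(FA) = -0.3989
d' = z(H) − z(FA) = 1.8522 − (-0.3989) = 2.2511

d′ = 2.25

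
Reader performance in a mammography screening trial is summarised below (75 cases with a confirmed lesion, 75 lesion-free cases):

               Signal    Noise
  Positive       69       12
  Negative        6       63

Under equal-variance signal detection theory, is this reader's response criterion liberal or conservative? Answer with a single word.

z(H) = 1.405, z(FA) = -0.994
c = −½·(z(H) + z(FA)) = -0.2055
c < 0 → liberal criterion (biased toward responding “yes”).

liberal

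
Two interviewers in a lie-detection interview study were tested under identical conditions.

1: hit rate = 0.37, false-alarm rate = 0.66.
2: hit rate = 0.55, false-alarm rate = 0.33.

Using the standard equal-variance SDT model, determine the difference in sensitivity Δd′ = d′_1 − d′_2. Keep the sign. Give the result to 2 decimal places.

Δd′ = -1.31

1: z(0.37) = -0.332, z(0.66) = 0.412, d' = -0.744
2: z(0.55) = 0.126, z(0.33) = -0.440, d' = 0.566
Δd' = d'_1 − d'_2 = -0.744 − 0.566 = -1.310
2 has the higher sensitivity.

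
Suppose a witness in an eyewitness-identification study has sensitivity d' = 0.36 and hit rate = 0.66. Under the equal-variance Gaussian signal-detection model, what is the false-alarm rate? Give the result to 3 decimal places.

z(hit rate) = z(0.66) = 0.4125
z(FA) = z(H) − d' = 0.4125 − 0.36 = 0.0525
false-alarm rate = Φ(0.0525) = 0.5209

false-alarm rate = 0.521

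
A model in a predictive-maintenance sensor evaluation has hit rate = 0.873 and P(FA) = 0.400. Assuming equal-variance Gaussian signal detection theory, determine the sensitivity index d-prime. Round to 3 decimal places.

Φ⁻¹(H) = 1.1407
Φ⁻¹(FA) = -0.2533
d' = z(H) − z(FA) = 1.1407 − (-0.2533) = 1.3940

d-prime = 1.394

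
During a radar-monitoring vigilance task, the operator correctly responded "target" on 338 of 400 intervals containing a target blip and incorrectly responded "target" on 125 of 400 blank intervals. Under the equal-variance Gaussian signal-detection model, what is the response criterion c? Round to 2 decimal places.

H = 338/400 = 0.8450
FA = 125/400 = 0.3125
Φ⁻¹(H) = Φ⁻¹(0.8450) = 1.0152
Φ⁻¹(FA) = Φ⁻¹(0.3125) = -0.4888
c = −½·[z(H) + z(FA)] = −0.5 × (1.0152 + (-0.4888)) = -0.2632
c < 0: the operator has a liberal response bias.

c = -0.26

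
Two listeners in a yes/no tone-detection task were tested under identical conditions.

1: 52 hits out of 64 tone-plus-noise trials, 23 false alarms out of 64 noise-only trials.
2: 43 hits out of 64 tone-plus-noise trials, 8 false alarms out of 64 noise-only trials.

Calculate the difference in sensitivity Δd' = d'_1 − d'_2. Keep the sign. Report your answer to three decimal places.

Δd' = -0.348

1: z(0.8125) = 0.8871, z(0.3594) = -0.3601, d' = 1.2472
2: z(0.6719) = 0.4452, z(0.1250) = -1.1503, d' = 1.5955
Δd' = d'_1 − d'_2 = 1.2472 − 1.5955 = -0.3483
2 has the higher sensitivity.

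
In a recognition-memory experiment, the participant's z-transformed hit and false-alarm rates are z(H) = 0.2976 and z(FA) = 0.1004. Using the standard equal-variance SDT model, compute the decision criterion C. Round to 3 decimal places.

C = -0.199

c = −½·[z(H) + z(FA)] = −½·(0.2976 + 0.1004) = -0.1990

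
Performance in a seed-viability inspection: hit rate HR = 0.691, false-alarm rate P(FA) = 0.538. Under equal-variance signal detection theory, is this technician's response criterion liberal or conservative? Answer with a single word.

liberal

z(H) = 0.499, z(FA) = 0.095
c = −½·(z(H) + z(FA)) = -0.297
c < 0 → liberal criterion (biased toward responding “yes”).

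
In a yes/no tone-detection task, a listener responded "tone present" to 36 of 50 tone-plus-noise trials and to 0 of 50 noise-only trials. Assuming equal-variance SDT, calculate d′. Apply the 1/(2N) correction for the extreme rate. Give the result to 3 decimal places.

d′ = 2.909

The false-alarm rate is 0/50 = 0, so apply the 1/(2N) correction: FA → 1/(2·50) = 0.01000.
z(H) = z(0.72000) = 0.5828
z(FA) = z(0.01000) = -2.3263
d' = 0.5828 − (-2.3263) = 2.9091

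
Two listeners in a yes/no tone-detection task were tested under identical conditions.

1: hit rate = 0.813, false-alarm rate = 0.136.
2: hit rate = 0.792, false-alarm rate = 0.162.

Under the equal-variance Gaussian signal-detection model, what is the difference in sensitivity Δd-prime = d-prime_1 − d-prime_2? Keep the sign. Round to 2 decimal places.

1: z(0.813) = 0.889, z(0.136) = -1.098, d' = 1.987
2: z(0.792) = 0.813, z(0.162) = -0.986, d' = 1.799
Δd' = d'_1 − d'_2 = 1.987 − 1.799 = 0.188
1 has the higher sensitivity.

Δd-prime = 0.19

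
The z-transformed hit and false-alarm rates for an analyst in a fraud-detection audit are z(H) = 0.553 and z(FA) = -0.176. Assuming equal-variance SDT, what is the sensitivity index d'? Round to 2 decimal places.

d' = 0.73

d' = z(H) − z(FA) = 0.553 − (-0.176) = 0.729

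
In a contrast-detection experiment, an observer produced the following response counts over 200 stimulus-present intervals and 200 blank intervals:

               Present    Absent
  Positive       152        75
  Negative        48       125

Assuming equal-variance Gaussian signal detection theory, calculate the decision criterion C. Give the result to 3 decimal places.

H = 152/200 = 0.7600
FA = 75/200 = 0.3750
z(H) = 0.7063
z(FA) = -0.3186
c = −½·[z(H) + z(FA)] = −0.5 × (0.7063 + (-0.3186)) = -0.19385

C = -0.194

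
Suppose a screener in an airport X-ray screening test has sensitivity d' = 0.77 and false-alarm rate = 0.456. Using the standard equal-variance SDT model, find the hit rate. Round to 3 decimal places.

z(false-alarm rate) = z(0.456) = -0.1105
z(H) = z(FA) + d' = -0.1105 + 0.77 = 0.6595
hit rate = Φ(0.6595) = 0.7452

hit rate = 0.745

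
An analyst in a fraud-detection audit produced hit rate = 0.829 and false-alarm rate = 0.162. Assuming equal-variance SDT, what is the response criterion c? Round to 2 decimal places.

Φ⁻¹(0.829) = 0.9502, Φ⁻¹(0.162) = -0.9863
c = −½·[z(H) + z(FA)] = −0.5 × (0.9502 + (-0.9863)) = 0.01805

c = 0.02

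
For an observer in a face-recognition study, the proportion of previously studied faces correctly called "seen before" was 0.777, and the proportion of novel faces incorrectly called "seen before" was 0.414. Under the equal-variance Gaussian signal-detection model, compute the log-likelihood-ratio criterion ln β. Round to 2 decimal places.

Φ⁻¹(0.777) = 0.762, Φ⁻¹(0.414) = -0.217
ln β = −½·[z(H)² − z(FA)²] = −0.5 × (0.581 − 0.047) = -0.267

ln β = -0.27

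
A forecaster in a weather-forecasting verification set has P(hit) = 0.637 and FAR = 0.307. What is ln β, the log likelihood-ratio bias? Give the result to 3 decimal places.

ln β = 0.066

z(H) = z(0.637) = 0.3505
z(FA) = z(0.307) = -0.5044
ln β = −½·[z(H)² − z(FA)²] = −0.5 × (0.1229 − 0.2544) = 0.06575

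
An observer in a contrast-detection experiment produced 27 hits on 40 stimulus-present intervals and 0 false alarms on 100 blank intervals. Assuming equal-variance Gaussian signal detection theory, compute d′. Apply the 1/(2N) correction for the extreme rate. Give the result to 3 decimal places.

The false-alarm rate is 0/100 = 0, so apply the 1/(2N) correction: FA → 1/(2·100) = 0.00500.
z(H) = z(0.67500) = 0.4538
z(FA) = z(0.00500) = -2.5758
d' = 0.4538 − (-2.5758) = 3.0296

d′ = 3.030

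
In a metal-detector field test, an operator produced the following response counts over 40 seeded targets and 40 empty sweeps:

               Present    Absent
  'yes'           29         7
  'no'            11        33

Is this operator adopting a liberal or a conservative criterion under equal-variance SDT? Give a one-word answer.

conservative

z(H) = 0.598, z(FA) = -0.935
c = −½·(z(H) + z(FA)) = 0.1685
c > 0 → conservative criterion (biased toward responding “no”).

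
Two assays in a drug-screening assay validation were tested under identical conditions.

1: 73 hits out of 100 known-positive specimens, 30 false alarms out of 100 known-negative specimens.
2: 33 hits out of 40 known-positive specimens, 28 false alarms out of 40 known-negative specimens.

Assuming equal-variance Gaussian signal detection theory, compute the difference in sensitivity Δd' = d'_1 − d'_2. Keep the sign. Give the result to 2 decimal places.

Δd' = 0.73

1: z(0.7300) = 0.613, z(0.3000) = -0.524, d' = 1.137
2: z(0.8250) = 0.935, z(0.7000) = 0.524, d' = 0.411
Δd' = d'_1 − d'_2 = 1.137 − 0.411 = 0.726
1 has the higher sensitivity.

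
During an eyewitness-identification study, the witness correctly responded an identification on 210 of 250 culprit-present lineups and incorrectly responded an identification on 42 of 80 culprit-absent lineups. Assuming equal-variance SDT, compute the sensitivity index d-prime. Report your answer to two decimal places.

d-prime = 0.93

H = 210/250 = 0.8400
FA = 42/80 = 0.5250
Φ⁻¹(H) = 0.994
Φ⁻¹(FA) = 0.063
d' = z(H) − z(FA) = 0.994 − 0.063 = 0.931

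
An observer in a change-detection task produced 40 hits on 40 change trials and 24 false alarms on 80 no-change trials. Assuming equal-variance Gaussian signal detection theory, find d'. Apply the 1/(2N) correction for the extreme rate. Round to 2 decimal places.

The hit rate is 40/40 = 1, so apply the 1/(2N) correction: H → 1 − 1/(2·40) = 0.98750.
z(H) = z(0.98750) = 2.241
z(FA) = z(0.30000) = -0.524
d' = 2.241 − (-0.524) = 2.765

d' = 2.77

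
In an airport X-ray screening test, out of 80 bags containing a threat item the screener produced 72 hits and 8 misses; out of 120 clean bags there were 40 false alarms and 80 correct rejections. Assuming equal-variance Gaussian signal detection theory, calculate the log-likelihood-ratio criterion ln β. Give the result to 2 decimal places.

ln β = -0.73

H = 72/80 = 0.9000
FA = 40/120 = 0.3333
z(H) = 1.282
z(FA) = -0.431
ln β = −½·[z(H)² − z(FA)²] = −0.5 × (1.644 − 0.186) = -0.729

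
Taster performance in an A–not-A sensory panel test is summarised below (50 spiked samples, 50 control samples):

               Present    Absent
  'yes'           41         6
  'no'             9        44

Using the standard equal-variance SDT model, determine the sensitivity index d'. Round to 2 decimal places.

H = 41/50 = 0.8200
FA = 6/50 = 0.1200
z(H) = z(0.8200) = 0.915
z(FA) = z(0.1200) = -1.175
d' = z(H) − z(FA) = 0.915 − (-1.175) = 2.090

d' = 2.09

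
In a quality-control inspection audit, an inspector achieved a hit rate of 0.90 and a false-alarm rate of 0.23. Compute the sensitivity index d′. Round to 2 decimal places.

d′ = 2.02

z(H) = 1.282
z(FA) = -0.739
d' = z(H) − z(FA) = 1.282 − (-0.739) = 2.021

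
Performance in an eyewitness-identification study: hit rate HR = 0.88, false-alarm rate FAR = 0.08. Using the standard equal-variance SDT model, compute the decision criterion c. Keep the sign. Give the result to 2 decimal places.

z(H) = z(0.88) = 1.175
z(FA) = z(0.08) = -1.405
c = −½·[z(H) + z(FA)] = −0.5 × (1.175 + (-1.405)) = 0.115
c > 0: the witness has a conservative response bias.

c = 0.12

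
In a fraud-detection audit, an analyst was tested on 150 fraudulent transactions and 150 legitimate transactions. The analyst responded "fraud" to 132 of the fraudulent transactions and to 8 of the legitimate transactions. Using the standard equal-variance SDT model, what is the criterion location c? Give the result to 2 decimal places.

H = 132/150 = 0.8800
FA = 8/150 = 0.0533
z(0.8800) = 1.175, z(0.0533) = -1.614
c = −½·[z(H) + z(FA)] = −0.5 × (1.175 + (-1.614)) = 0.2195
c > 0: the analyst has a conservative response bias.

c = 0.22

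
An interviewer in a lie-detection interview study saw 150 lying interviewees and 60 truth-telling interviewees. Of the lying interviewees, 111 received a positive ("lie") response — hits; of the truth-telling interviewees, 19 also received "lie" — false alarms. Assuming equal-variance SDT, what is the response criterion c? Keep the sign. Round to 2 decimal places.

H = 111/150 = 0.7400
FA = 19/60 = 0.3167
Φ⁻¹(H) = Φ⁻¹(0.7400) = 0.6433
Φ⁻¹(FA) = Φ⁻¹(0.3167) = -0.4769
c = −½·[z(H) + z(FA)] = −0.5 × (0.6433 + (-0.4769)) = -0.0832

c = -0.08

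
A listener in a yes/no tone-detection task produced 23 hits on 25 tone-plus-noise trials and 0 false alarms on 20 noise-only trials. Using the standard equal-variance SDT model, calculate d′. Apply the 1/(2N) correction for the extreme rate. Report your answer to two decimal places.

d′ = 3.37

The false-alarm rate is 0/20 = 0, so apply the 1/(2N) correction: FA → 1/(2·20) = 0.02500.
z(H) = z(0.92000) = 1.405
z(FA) = z(0.02500) = -1.960
d' = 1.405 − (-1.960) = 3.365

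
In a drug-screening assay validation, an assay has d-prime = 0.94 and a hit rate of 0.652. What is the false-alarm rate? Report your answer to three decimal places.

false-alarm rate = 0.291

z(hit rate) = z(0.652) = 0.3907
z(FA) = z(H) − d' = 0.3907 − 0.94 = -0.5493
false-alarm rate = Φ(-0.5493) = 0.2914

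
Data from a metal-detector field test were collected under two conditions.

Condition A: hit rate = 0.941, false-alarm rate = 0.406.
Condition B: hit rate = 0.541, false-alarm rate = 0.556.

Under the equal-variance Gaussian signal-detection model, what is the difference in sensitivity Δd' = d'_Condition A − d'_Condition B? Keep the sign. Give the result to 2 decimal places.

Δd' = 1.84

Condition A: z(0.941) = 1.563, z(0.406) = -0.238, d' = 1.801
Condition B: z(0.541) = 0.103, z(0.556) = 0.141, d' = -0.038
Δd' = d'_Condition A − d'_Condition B = 1.801 − (-0.038) = 1.839
Condition A has the higher sensitivity.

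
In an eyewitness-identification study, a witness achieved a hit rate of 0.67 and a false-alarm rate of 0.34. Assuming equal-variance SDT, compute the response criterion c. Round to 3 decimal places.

z(0.67) = 0.4399, z(0.34) = -0.4125
c = −½·[z(H) + z(FA)] = −0.5 × (0.4399 + (-0.4125)) = -0.0137

c = -0.014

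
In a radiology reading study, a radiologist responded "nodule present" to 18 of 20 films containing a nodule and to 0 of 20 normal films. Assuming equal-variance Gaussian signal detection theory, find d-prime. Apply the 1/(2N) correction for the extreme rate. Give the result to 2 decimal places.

d-prime = 3.24

The false-alarm rate is 0/20 = 0, so apply the 1/(2N) correction: FA → 1/(2·20) = 0.02500.
z(H) = z(0.90000) = 1.282
z(FA) = z(0.02500) = -1.960
d' = 1.282 − (-1.960) = 3.242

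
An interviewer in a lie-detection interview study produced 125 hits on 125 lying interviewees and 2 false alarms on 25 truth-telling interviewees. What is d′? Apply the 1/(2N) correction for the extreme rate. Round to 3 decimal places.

d′ = 4.057

The hit rate is 125/125 = 1, so apply the 1/(2N) correction: H → 1 − 1/(2·125) = 0.99600.
z(H) = z(0.99600) = 2.6521
z(FA) = z(0.08000) = -1.4051
d' = 2.6521 − (-1.4051) = 4.0572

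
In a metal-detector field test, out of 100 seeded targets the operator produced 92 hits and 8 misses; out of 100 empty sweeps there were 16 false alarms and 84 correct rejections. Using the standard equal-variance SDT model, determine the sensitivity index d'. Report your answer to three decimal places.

H = 92/100 = 0.9200
FA = 16/100 = 0.1600
z(H) = z(0.9200) = 1.4051
z(FA) = z(0.1600) = -0.9945
d' = z(H) − z(FA) = 1.4051 − (-0.9945) = 2.3996

d' = 2.400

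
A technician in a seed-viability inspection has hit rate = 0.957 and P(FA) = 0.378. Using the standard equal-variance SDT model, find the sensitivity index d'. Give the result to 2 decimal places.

d' = 2.03

z(H) = 1.717
z(FA) = -0.311
d' = z(H) − z(FA) = 1.717 − (-0.311) = 2.028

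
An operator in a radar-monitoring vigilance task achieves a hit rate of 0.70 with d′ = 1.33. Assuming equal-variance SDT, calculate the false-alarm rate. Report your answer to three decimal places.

false-alarm rate = 0.210

z(hit rate) = z(0.70) = 0.5244
z(FA) = z(H) − d' = 0.5244 − 1.33 = -0.8056
false-alarm rate = Φ(-0.8056) = 0.2102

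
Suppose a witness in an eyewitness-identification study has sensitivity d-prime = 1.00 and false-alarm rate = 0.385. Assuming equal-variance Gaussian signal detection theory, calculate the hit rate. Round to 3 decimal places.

hit rate = 0.760

z(false-alarm rate) = z(0.385) = -0.2924
z(H) = z(FA) + d' = -0.2924 + 1.00 = 0.7076
hit rate = Φ(0.7076) = 0.7604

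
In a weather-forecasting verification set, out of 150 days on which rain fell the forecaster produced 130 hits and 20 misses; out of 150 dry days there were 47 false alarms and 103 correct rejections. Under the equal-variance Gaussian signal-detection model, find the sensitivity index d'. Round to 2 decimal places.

d' = 1.60

H = 130/150 = 0.8667
FA = 47/150 = 0.3133
z(H) = z(0.8667) = 1.1109
z(FA) = z(0.3133) = -0.4865
d' = z(H) − z(FA) = 1.1109 − (-0.4865) = 1.5974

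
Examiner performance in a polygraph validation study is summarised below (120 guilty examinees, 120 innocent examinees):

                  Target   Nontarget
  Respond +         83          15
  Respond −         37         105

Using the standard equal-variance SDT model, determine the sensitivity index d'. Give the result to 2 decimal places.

d' = 1.65

H = 83/120 = 0.6917
FA = 15/120 = 0.1250
z(0.6917) = 0.501, z(0.1250) = -1.150
d' = z(H) − z(FA) = 0.501 − (-1.150) = 1.651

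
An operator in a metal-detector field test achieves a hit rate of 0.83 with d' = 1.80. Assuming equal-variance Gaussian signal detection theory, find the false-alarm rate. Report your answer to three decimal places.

z(hit rate) = z(0.83) = 0.9542
z(FA) = z(H) − d' = 0.9542 − 1.80 = -0.8458
false-alarm rate = Φ(-0.8458) = 0.1988

false-alarm rate = 0.199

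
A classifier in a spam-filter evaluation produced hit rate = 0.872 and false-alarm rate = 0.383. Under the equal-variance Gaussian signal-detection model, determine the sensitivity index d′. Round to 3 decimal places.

d′ = 1.434

z(0.872) = 1.1359, z(0.383) = -0.2976
d' = z(H) − z(FA) = 1.1359 − (-0.2976) = 1.4335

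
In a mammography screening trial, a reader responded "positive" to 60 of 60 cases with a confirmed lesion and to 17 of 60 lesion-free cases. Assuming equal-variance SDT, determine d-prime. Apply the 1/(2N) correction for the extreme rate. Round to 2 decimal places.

The hit rate is 60/60 = 1, so apply the 1/(2N) correction: H → 1 − 1/(2·60) = 0.99167.
z(H) = z(0.99167) = 2.394
z(FA) = z(0.28333) = -0.573
d' = 2.394 − (-0.573) = 2.967

d-prime = 2.97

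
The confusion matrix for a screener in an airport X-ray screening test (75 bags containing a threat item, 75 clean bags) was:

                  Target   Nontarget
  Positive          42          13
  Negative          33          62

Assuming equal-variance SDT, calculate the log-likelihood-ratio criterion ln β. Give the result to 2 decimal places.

H = 42/75 = 0.5600
FA = 13/75 = 0.1733
Φ⁻¹(H) = Φ⁻¹(0.5600) = 0.151
Φ⁻¹(FA) = Φ⁻¹(0.1733) = -0.941
ln β = −½·[z(H)² − z(FA)²] = −0.5 × (0.023 − 0.885) = 0.431

ln β = 0.43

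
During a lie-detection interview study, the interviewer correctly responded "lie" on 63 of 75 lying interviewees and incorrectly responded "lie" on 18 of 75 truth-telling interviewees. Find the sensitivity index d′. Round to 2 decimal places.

d′ = 1.70

H = 63/75 = 0.8400
FA = 18/75 = 0.2400
Φ⁻¹(0.8400) = 0.9945, Φ⁻¹(0.2400) = -0.7063
d' = z(H) − z(FA) = 0.9945 − (-0.7063) = 1.7008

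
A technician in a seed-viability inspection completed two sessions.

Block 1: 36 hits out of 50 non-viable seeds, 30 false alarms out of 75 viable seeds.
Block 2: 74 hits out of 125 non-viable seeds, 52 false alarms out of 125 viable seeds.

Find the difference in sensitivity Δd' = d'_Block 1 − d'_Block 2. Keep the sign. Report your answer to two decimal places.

Block 1: z(0.7200) = 0.583, z(0.4000) = -0.253, d' = 0.836
Block 2: z(0.5920) = 0.233, z(0.4160) = -0.212, d' = 0.445
Δd' = d'_Block 1 − d'_Block 2 = 0.836 − 0.445 = 0.391
Block 1 has the higher sensitivity.

Δd' = 0.39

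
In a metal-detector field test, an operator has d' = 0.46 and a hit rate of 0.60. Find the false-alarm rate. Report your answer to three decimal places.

z(hit rate) = z(0.60) = 0.2533
z(FA) = z(H) − d' = 0.2533 − 0.46 = -0.2067
false-alarm rate = Φ(-0.2067) = 0.4181

false-alarm rate = 0.418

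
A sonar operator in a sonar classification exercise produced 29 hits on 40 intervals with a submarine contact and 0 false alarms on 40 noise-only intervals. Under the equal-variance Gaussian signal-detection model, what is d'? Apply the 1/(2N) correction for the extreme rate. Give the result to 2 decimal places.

d' = 2.84

The false-alarm rate is 0/40 = 0, so apply the 1/(2N) correction: FA → 1/(2·40) = 0.01250.
z(H) = z(0.72500) = 0.598
z(FA) = z(0.01250) = -2.241
d' = 0.598 − (-2.241) = 2.839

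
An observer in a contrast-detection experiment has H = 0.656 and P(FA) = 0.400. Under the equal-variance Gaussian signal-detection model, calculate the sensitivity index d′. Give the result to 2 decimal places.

d′ = 0.65

z(H) = z(0.656) = 0.4016
z(FA) = z(0.400) = -0.2533
d' = z(H) − z(FA) = 0.4016 − (-0.2533) = 0.6549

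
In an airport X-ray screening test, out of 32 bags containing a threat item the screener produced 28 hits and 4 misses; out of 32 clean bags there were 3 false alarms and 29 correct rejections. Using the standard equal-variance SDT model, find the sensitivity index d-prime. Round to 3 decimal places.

d-prime = 2.468

H = 28/32 = 0.8750
FA = 3/32 = 0.0938
Φ⁻¹(0.8750) = 1.1503, Φ⁻¹(0.0938) = -1.3177
d' = z(H) − z(FA) = 1.1503 − (-1.3177) = 2.4680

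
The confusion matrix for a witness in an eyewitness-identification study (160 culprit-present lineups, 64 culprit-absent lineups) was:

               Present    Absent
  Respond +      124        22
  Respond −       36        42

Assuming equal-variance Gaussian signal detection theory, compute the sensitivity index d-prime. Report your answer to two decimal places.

d-prime = 1.16

H = 124/160 = 0.7750
FA = 22/64 = 0.3438
z(H) = 0.755
z(FA) = -0.402
d' = z(H) − z(FA) = 0.755 − (-0.402) = 1.157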